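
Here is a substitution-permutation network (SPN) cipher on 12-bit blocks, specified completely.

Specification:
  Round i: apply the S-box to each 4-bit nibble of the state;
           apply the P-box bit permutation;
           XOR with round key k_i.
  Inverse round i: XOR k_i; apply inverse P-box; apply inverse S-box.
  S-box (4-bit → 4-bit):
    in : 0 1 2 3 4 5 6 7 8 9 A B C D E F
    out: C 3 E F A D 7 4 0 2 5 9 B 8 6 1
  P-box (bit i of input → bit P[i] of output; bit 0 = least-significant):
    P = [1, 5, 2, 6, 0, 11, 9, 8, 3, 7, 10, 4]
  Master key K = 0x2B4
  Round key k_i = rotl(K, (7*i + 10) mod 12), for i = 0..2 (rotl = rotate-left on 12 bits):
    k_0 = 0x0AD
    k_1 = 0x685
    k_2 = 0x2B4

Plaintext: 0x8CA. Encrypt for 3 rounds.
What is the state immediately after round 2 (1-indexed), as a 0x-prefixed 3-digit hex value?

0x402

s_0 = plaintext = 0x8CA
s_1 = Round(s_0, k_0) = 0x9AA
s_2 = Round(s_1, k_1) = 0x402
s_3 = Round(s_2, k_2) = 0x140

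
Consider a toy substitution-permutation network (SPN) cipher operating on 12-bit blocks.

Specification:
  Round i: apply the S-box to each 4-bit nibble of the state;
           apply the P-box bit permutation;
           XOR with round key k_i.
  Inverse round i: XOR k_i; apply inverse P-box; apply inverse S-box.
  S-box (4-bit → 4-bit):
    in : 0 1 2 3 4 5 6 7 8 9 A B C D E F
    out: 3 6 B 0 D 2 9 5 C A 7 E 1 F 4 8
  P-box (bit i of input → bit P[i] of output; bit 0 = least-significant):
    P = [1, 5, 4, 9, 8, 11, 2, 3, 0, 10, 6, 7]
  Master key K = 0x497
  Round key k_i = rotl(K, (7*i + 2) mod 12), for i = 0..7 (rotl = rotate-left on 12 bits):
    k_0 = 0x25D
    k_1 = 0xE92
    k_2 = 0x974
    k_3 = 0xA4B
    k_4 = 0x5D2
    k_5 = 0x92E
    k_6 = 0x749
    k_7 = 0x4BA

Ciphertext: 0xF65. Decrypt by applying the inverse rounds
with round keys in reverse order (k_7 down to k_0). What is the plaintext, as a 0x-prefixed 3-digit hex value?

0x6A0

s_0 = ciphertext = 0xF65
s_1 = InvRound(s_0, k_7) = 0x4D4
s_2 = InvRound(s_1, k_6) = 0x648
s_3 = InvRound(s_2, k_5) = 0x1A2
s_4 = InvRound(s_3, k_4) = 0x131
s_5 = InvRound(s_4, k_3) = 0xE2D
s_6 = InvRound(s_5, k_2) = 0xA68
s_7 = InvRound(s_6, k_1) = 0xBFA
s_8 = InvRound(s_7, k_0) = 0x6A0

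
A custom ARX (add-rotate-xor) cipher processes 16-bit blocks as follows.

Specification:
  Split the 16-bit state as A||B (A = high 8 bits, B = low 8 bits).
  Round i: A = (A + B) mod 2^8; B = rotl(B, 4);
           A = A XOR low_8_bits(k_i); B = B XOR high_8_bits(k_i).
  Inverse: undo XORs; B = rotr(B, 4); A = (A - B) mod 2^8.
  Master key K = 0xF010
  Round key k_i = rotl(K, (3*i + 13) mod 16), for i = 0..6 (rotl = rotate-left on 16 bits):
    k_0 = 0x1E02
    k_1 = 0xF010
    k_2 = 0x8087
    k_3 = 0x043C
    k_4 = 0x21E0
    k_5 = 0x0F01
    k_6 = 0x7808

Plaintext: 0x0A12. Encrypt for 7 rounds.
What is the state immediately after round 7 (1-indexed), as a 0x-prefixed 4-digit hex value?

s_0 = plaintext = 0x0A12
s_1 = Round(s_0, k_0) = 0x1E3F
s_2 = Round(s_1, k_1) = 0x4D03
s_3 = Round(s_2, k_2) = 0xD7B0
s_4 = Round(s_3, k_3) = 0xBB0F
s_5 = Round(s_4, k_4) = 0x2AD1
s_6 = Round(s_5, k_5) = 0xFA12
s_7 = Round(s_6, k_6) = 0x0459

0x0459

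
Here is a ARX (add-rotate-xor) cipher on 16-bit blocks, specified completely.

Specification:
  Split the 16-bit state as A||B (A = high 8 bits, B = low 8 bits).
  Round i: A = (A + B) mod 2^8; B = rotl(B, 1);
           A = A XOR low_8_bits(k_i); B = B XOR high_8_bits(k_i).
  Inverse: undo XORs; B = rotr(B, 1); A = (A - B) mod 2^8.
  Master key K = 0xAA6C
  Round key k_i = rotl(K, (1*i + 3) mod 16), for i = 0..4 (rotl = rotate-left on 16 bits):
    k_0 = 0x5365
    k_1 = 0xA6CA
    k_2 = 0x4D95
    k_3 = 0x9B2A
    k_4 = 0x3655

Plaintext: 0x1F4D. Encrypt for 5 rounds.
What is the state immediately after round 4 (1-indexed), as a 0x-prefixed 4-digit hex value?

0xD5D5

s_0 = plaintext = 0x1F4D
s_1 = Round(s_0, k_0) = 0x09C9
s_2 = Round(s_1, k_1) = 0x1835
s_3 = Round(s_2, k_2) = 0xD827
s_4 = Round(s_3, k_3) = 0xD5D5
s_5 = Round(s_4, k_4) = 0xFF9D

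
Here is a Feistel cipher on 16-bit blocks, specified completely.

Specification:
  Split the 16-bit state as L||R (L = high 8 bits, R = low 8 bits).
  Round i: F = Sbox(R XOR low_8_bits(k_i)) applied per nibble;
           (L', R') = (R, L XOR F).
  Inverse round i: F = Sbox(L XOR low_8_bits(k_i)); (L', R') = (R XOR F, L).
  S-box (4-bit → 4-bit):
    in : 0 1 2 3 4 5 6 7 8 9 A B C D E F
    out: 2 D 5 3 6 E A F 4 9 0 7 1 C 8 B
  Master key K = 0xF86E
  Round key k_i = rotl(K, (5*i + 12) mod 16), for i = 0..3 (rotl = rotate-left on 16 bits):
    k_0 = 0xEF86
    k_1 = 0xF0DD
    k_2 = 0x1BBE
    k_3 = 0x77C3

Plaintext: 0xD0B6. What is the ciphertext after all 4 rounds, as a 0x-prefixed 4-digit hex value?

0xD158

s_0 = plaintext = 0xD0B6
s_1 = Round(s_0, k_0) = 0xB6E2
s_2 = Round(s_1, k_1) = 0xE28D
s_3 = Round(s_2, k_2) = 0x8DD1
s_4 = Round(s_3, k_3) = 0xD158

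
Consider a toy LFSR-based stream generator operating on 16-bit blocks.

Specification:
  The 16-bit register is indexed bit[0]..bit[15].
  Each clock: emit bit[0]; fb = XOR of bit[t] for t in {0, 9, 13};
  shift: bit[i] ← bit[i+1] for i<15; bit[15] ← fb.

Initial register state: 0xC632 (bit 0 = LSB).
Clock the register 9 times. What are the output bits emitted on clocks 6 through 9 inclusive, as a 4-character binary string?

1000

reg_0 = 0xC632
clock 1: out=0, reg = 0xE319
clock 2: out=1, reg = 0xF18C
clock 3: out=0, reg = 0xF8C6
clock 4: out=0, reg = 0xFC63
clock 5: out=1, reg = 0x7E31
clock 6: out=1, reg = 0xBF18
clock 7: out=0, reg = 0x5F8C
clock 8: out=0, reg = 0xAFC6
clock 9: out=0, reg = 0x57E3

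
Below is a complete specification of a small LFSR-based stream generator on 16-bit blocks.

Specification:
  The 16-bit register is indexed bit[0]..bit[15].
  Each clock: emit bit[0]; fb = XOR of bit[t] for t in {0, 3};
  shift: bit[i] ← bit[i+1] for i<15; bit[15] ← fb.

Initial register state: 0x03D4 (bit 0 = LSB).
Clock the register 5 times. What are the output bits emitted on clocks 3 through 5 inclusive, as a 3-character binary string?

reg_0 = 0x03D4
clock 1: out=0, reg = 0x01EA
clock 2: out=0, reg = 0x80F5
clock 3: out=1, reg = 0xC07A
clock 4: out=0, reg = 0xE03D
clock 5: out=1, reg = 0x701E

101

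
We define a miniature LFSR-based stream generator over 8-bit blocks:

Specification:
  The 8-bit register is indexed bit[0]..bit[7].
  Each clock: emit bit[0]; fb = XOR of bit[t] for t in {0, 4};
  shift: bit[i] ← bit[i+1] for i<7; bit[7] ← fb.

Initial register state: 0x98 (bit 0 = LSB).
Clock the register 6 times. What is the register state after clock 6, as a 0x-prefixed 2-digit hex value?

reg_0 = 0x98
clock 1: out=0, reg = 0xCC
clock 2: out=0, reg = 0x66
clock 3: out=0, reg = 0x33
clock 4: out=1, reg = 0x19
clock 5: out=1, reg = 0x0C
clock 6: out=0, reg = 0x06

0x06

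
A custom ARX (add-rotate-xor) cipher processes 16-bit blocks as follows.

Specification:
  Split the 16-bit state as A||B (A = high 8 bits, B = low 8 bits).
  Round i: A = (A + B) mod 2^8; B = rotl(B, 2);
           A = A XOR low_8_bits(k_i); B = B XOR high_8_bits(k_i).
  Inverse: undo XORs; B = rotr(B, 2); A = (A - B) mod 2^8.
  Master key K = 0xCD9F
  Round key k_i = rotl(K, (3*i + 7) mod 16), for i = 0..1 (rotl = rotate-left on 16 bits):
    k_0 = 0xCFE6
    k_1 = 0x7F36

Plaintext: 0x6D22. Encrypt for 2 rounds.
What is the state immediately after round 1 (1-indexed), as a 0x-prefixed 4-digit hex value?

s_0 = plaintext = 0x6D22
s_1 = Round(s_0, k_0) = 0x6947
s_2 = Round(s_1, k_1) = 0x8662

0x6947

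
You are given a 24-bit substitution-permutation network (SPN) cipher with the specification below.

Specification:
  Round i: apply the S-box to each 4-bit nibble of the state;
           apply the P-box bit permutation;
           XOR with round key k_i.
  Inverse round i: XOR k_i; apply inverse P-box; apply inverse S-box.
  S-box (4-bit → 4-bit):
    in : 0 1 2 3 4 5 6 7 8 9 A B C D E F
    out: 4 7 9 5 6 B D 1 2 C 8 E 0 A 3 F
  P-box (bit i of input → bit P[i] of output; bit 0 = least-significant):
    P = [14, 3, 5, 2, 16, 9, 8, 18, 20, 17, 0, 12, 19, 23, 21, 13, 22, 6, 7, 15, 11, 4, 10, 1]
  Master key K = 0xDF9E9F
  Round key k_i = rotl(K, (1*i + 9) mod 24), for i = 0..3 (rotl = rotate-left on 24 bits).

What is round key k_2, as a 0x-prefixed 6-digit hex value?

0xF4FEFC

K = 0xDF9E9F
k_0 = rotl(K, (1*0+9) mod 24) = rotl(K, 9) = 0x3D3FBF
k_1 = rotl(K, (1*1+9) mod 24) = rotl(K, 10) = 0x7A7F7E
k_2 = rotl(K, (1*2+9) mod 24) = rotl(K, 11) = 0xF4FEFC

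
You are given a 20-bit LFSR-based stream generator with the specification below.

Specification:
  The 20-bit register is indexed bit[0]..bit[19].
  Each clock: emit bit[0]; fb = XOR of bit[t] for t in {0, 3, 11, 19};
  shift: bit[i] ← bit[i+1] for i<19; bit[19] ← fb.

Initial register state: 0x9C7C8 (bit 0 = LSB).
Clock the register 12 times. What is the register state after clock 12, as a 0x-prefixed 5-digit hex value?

0x5F89C

reg_0 = 0x9C7C8
clock 1: out=0, reg = 0x4E3E4
clock 2: out=0, reg = 0x271F2
clock 3: out=0, reg = 0x138F9
clock 4: out=1, reg = 0x89C7C
clock 5: out=0, reg = 0xC4E3E
clock 6: out=0, reg = 0xE271F
clock 7: out=1, reg = 0xF138F
clock 8: out=1, reg = 0xF89C7
clock 9: out=1, reg = 0xFC4E3
clock 10: out=1, reg = 0x7E271
clock 11: out=1, reg = 0xBF138
clock 12: out=0, reg = 0x5F89C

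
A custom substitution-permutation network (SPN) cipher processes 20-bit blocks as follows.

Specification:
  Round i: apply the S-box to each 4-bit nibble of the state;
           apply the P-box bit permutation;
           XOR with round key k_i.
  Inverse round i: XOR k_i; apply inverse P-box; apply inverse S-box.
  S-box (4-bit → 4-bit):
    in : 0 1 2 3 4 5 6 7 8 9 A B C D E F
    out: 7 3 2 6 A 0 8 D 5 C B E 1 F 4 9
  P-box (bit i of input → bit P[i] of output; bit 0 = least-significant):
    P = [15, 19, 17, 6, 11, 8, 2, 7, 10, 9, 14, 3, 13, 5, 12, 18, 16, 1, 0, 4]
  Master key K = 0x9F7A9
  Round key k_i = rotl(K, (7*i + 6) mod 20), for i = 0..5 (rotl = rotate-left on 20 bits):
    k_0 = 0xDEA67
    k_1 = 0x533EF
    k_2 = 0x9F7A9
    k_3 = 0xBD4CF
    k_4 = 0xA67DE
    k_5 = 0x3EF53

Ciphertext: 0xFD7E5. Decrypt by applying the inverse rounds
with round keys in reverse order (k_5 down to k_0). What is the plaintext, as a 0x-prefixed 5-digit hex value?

0xC8025

s_0 = ciphertext = 0xFD7E5
s_1 = InvRound(s_0, k_5) = 0x4D572
s_2 = InvRound(s_1, k_4) = 0x5D490
s_3 = InvRound(s_2, k_3) = 0xB66EB
s_4 = InvRound(s_3, k_2) = 0x2E527
s_5 = InvRound(s_4, k_1) = 0xC9D67
s_6 = InvRound(s_5, k_0) = 0xC8025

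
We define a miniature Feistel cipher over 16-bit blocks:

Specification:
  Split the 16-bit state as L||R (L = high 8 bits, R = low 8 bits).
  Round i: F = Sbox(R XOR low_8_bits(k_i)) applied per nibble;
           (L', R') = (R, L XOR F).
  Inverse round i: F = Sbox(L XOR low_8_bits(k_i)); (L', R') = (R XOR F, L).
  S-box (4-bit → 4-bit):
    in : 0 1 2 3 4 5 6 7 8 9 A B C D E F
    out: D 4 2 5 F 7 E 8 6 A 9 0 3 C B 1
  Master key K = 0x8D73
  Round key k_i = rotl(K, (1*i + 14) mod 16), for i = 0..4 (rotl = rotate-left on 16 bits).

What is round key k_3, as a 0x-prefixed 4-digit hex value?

K = 0x8D73
k_0 = rotl(K, (1*0+14) mod 16) = rotl(K, 14) = 0xE35C
k_1 = rotl(K, (1*1+14) mod 16) = rotl(K, 15) = 0xC6B9
k_2 = rotl(K, (1*2+14) mod 16) = rotl(K, 0) = 0x8D73
k_3 = rotl(K, (1*3+14) mod 16) = rotl(K, 1) = 0x1AE7

0x1AE7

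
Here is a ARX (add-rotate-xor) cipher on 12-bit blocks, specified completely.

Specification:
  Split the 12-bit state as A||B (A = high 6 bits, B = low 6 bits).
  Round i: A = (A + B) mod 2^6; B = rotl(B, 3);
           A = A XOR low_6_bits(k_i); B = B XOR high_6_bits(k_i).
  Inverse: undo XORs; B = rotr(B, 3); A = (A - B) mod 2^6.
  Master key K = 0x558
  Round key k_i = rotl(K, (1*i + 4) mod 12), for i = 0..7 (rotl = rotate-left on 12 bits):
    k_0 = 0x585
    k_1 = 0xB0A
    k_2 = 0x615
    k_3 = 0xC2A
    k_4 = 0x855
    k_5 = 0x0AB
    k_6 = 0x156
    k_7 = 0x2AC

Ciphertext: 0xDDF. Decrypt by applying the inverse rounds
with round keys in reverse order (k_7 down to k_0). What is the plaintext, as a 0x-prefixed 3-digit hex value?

s_0 = ciphertext = 0xDDF
s_1 = InvRound(s_0, k_7) = 0xC6A
s_2 = InvRound(s_1, k_6) = 0xABD
s_3 = InvRound(s_2, k_5) = 0x0BF
s_4 = InvRound(s_3, k_4) = 0x933
s_5 = InvRound(s_4, k_3) = 0xD98
s_6 = InvRound(s_5, k_2) = 0x8C0
s_7 = InvRound(s_6, k_1) = 0x125
s_8 = InvRound(s_7, k_0) = 0x8DE

0x8DE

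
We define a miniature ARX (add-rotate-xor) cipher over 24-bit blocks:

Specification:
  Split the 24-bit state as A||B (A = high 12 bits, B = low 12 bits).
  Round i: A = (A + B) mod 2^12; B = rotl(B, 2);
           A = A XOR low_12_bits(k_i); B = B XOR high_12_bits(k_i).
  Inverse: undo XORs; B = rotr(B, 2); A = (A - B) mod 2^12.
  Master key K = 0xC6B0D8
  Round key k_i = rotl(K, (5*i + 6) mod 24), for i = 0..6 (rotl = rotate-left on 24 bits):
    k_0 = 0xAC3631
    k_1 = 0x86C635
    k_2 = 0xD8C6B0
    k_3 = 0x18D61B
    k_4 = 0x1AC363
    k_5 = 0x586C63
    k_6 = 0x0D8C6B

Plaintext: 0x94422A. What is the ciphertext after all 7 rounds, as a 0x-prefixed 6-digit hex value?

0x6F13EE

s_0 = plaintext = 0x94422A
s_1 = Round(s_0, k_0) = 0xD5F26B
s_2 = Round(s_1, k_1) = 0x9FF1C0
s_3 = Round(s_2, k_2) = 0xD0FA8C
s_4 = Round(s_3, k_3) = 0x180BBF
s_5 = Round(s_4, k_4) = 0xE5CF52
s_6 = Round(s_5, k_5) = 0x1CD8CD
s_7 = Round(s_6, k_6) = 0x6F13EE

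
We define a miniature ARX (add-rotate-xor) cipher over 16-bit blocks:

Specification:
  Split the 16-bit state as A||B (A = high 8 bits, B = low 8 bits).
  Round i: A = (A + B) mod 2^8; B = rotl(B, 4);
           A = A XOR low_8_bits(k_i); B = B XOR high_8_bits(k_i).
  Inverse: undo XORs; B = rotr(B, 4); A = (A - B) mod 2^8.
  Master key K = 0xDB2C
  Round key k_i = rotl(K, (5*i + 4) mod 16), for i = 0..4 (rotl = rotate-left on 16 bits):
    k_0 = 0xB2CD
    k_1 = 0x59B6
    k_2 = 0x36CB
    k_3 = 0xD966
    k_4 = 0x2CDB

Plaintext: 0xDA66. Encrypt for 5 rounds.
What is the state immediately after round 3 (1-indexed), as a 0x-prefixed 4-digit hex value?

s_0 = plaintext = 0xDA66
s_1 = Round(s_0, k_0) = 0x8DD4
s_2 = Round(s_1, k_1) = 0xD714
s_3 = Round(s_2, k_2) = 0x2077
s_4 = Round(s_3, k_3) = 0xF1AE
s_5 = Round(s_4, k_4) = 0x44C6

0x2077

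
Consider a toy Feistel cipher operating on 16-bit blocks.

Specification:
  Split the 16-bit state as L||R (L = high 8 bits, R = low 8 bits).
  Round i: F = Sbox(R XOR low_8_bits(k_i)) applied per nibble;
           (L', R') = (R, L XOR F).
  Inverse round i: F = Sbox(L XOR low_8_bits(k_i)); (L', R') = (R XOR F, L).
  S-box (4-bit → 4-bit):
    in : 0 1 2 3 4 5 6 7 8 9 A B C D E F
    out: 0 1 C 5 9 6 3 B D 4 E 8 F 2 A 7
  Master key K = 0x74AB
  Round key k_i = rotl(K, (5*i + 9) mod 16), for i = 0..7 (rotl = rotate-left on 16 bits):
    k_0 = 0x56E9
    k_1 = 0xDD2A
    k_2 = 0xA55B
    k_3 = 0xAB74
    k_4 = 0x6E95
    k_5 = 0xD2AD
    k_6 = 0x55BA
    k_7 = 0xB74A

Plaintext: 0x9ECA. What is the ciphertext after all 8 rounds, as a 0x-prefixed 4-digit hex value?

s_0 = plaintext = 0x9ECA
s_1 = Round(s_0, k_0) = 0xCA5B
s_2 = Round(s_1, k_1) = 0x5B7B
s_3 = Round(s_2, k_2) = 0x7B9B
s_4 = Round(s_3, k_3) = 0x9BDC
s_5 = Round(s_4, k_4) = 0xDC0F
s_6 = Round(s_5, k_5) = 0x0F30
s_7 = Round(s_6, k_6) = 0x30D1
s_8 = Round(s_7, k_7) = 0xD178

0xD178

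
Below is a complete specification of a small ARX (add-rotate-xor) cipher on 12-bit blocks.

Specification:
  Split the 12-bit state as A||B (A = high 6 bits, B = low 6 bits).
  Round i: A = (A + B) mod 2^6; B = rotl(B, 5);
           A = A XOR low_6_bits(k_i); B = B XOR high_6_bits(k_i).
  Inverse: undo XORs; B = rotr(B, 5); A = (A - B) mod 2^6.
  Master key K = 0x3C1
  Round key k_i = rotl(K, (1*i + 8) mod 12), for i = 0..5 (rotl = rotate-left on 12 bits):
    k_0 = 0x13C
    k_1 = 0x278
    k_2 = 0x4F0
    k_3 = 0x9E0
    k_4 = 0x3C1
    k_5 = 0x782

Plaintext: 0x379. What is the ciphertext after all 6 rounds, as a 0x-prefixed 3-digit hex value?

s_0 = plaintext = 0x379
s_1 = Round(s_0, k_0) = 0xEB8
s_2 = Round(s_1, k_1) = 0x295
s_3 = Round(s_2, k_2) = 0xBF9
s_4 = Round(s_3, k_3) = 0x21B
s_5 = Round(s_4, k_4) = 0x8A2
s_6 = Round(s_5, k_5) = 0x18F

0x18F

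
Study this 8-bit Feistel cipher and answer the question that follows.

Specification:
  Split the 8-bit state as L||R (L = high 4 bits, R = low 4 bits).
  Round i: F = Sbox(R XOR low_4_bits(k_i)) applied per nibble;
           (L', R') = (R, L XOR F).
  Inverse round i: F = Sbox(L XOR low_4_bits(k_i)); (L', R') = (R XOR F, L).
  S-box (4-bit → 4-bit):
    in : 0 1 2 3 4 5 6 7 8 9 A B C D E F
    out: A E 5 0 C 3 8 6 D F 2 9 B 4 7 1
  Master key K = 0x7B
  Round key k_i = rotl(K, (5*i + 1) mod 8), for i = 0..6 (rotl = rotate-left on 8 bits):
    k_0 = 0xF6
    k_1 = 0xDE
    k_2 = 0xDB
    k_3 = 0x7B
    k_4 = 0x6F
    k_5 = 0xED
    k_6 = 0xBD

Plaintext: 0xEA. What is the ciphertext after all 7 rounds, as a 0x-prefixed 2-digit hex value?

s_0 = plaintext = 0xEA
s_1 = Round(s_0, k_0) = 0xA5
s_2 = Round(s_1, k_1) = 0x53
s_3 = Round(s_2, k_2) = 0x38
s_4 = Round(s_3, k_3) = 0x83
s_5 = Round(s_4, k_4) = 0x33
s_6 = Round(s_5, k_5) = 0x34
s_7 = Round(s_6, k_6) = 0x4C

0x4C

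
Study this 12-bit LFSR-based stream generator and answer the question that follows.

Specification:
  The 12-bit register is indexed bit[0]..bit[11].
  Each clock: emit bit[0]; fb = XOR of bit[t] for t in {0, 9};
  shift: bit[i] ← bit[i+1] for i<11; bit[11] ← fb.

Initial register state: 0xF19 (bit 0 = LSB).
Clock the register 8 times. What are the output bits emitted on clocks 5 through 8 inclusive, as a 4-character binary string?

1000

reg_0 = 0xF19
clock 1: out=1, reg = 0x78C
clock 2: out=0, reg = 0xBC6
clock 3: out=0, reg = 0xDE3
clock 4: out=1, reg = 0xEF1
clock 5: out=1, reg = 0x778
clock 6: out=0, reg = 0xBBC
clock 7: out=0, reg = 0xDDE
clock 8: out=0, reg = 0x6EF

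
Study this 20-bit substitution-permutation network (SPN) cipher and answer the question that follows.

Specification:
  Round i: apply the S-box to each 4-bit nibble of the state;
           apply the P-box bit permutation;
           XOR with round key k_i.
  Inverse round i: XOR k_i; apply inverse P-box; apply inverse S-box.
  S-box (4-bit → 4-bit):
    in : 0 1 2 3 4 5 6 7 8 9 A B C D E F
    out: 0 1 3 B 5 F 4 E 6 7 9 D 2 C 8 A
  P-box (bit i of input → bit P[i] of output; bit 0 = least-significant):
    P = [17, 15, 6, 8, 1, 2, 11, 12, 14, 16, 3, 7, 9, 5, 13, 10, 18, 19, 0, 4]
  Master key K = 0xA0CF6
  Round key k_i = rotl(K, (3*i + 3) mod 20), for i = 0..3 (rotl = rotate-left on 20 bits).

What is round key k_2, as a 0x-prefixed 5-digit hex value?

0x9ED41

K = 0xA0CF6
k_0 = rotl(K, (3*0+3) mod 20) = rotl(K, 3) = 0x067B5
k_1 = rotl(K, (3*1+3) mod 20) = rotl(K, 6) = 0x33DA8
k_2 = rotl(K, (3*2+3) mod 20) = rotl(K, 9) = 0x9ED41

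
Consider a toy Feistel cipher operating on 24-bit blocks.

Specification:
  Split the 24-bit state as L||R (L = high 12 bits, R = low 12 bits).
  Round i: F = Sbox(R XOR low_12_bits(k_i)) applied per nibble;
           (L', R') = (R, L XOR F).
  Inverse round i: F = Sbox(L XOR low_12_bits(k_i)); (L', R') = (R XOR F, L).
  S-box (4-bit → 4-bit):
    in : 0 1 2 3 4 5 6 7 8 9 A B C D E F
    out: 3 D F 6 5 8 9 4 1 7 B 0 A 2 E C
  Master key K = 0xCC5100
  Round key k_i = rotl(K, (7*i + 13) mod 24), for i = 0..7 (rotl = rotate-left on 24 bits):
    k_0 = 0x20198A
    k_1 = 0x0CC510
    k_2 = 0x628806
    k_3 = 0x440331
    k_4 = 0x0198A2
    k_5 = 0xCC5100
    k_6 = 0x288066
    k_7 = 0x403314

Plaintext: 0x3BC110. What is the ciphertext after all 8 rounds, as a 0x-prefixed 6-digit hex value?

0xE07CCD

s_0 = plaintext = 0x3BC110
s_1 = Round(s_0, k_0) = 0x1102C7
s_2 = Round(s_1, k_1) = 0x2C7534
s_3 = Round(s_2, k_2) = 0x5340A8
s_4 = Round(s_3, k_3) = 0x0A8343
s_5 = Round(s_4, k_4) = 0x343045
s_6 = Round(s_5, k_5) = 0x045E1B
s_7 = Round(s_6, k_6) = 0xE1BE07
s_8 = Round(s_7, k_7) = 0xE07CCD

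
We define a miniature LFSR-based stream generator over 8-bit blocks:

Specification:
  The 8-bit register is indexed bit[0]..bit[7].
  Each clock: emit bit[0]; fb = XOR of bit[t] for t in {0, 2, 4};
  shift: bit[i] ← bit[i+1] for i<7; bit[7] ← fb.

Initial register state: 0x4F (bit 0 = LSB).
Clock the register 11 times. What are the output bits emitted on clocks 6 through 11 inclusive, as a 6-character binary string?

reg_0 = 0x4F
clock 1: out=1, reg = 0x27
clock 2: out=1, reg = 0x13
clock 3: out=1, reg = 0x09
clock 4: out=1, reg = 0x84
clock 5: out=0, reg = 0xC2
clock 6: out=0, reg = 0x61
clock 7: out=1, reg = 0xB0
clock 8: out=0, reg = 0xD8
clock 9: out=0, reg = 0xEC
clock 10: out=0, reg = 0xF6
clock 11: out=0, reg = 0x7B

010000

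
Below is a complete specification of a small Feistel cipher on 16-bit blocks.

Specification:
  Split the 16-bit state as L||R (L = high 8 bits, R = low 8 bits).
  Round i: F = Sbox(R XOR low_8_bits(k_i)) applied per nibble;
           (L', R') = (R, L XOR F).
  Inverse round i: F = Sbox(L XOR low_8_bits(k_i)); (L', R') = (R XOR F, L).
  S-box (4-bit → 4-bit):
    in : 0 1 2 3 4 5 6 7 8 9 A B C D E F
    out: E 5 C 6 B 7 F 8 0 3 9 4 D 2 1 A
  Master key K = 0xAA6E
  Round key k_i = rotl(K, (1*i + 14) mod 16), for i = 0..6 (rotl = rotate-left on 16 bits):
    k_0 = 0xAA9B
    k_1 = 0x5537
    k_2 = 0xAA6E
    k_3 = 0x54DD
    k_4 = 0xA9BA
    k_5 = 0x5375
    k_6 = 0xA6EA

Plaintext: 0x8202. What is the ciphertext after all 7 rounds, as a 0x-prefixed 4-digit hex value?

s_0 = plaintext = 0x8202
s_1 = Round(s_0, k_0) = 0x02B1
s_2 = Round(s_1, k_1) = 0xB10D
s_3 = Round(s_2, k_2) = 0x0D47
s_4 = Round(s_3, k_3) = 0x4734
s_5 = Round(s_4, k_4) = 0x3446
s_6 = Round(s_5, k_5) = 0x4652
s_7 = Round(s_6, k_6) = 0x5206

0x5206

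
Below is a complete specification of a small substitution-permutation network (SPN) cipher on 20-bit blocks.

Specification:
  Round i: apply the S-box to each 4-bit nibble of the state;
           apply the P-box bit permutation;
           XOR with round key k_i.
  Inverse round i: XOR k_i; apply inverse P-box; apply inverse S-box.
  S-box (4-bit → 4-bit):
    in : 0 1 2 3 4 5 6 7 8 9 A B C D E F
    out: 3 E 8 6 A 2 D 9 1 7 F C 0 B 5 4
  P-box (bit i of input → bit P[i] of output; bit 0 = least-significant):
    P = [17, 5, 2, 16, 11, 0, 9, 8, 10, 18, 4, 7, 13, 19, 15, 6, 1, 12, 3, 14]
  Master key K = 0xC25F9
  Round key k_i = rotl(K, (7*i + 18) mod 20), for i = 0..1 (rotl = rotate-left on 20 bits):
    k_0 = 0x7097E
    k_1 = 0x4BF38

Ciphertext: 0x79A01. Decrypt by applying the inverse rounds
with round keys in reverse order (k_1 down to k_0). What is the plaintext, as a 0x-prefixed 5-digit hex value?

0x83E15

s_0 = ciphertext = 0x79A01
s_1 = InvRound(s_0, k_1) = 0xF8E4D
s_2 = InvRound(s_1, k_0) = 0x83E15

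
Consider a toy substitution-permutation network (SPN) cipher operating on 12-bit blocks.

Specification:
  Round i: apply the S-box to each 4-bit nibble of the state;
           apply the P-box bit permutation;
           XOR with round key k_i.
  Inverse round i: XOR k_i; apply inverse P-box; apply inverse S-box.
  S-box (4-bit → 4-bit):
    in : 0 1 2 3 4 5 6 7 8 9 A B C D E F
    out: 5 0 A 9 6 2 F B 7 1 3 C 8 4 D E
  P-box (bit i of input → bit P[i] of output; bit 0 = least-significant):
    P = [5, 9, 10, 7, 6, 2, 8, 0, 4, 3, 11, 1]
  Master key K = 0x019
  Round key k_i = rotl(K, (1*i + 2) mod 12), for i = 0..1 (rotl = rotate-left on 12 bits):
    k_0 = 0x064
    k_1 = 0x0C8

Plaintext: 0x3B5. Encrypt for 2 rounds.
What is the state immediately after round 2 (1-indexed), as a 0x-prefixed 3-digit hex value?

s_0 = plaintext = 0x3B5
s_1 = Round(s_0, k_0) = 0x377
s_2 = Round(s_1, k_1) = 0x23F

0x23F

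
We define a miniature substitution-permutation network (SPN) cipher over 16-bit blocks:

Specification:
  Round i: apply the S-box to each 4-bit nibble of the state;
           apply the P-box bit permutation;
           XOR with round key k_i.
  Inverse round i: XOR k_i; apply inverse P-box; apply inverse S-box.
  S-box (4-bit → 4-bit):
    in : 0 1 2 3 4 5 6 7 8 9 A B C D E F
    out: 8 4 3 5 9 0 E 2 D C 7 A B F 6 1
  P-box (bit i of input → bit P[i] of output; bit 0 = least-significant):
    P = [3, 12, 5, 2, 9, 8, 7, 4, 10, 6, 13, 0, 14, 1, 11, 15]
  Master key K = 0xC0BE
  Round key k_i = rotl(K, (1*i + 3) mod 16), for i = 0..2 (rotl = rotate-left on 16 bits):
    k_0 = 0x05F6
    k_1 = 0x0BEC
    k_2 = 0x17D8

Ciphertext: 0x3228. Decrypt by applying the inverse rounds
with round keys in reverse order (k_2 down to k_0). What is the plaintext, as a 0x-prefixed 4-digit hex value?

s_0 = ciphertext = 0x3228
s_1 = InvRound(s_0, k_2) = 0x5A61
s_2 = InvRound(s_1, k_1) = 0xF0EC
s_3 = InvRound(s_2, k_0) = 0xC3B2

0xC3B2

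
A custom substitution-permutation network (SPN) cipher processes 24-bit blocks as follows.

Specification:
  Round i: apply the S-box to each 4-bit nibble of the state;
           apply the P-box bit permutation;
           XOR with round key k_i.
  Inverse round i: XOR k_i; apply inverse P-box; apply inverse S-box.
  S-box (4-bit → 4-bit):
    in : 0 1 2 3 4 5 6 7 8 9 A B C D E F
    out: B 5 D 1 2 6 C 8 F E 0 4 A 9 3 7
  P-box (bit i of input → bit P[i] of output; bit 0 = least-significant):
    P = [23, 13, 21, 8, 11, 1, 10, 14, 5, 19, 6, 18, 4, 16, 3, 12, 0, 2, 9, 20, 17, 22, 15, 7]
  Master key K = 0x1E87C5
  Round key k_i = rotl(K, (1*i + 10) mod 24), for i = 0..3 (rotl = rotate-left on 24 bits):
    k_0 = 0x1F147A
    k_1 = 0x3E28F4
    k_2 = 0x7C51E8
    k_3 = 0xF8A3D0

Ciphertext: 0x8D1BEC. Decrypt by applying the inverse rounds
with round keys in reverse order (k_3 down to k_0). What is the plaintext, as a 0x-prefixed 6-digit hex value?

0xE8FD1D

s_0 = ciphertext = 0x8D1BEC
s_1 = InvRound(s_0, k_3) = 0x5C8D35
s_2 = InvRound(s_1, k_2) = 0x6E2B2B
s_3 = InvRound(s_2, k_1) = 0xC81B47
s_4 = InvRound(s_3, k_0) = 0xE8FD1D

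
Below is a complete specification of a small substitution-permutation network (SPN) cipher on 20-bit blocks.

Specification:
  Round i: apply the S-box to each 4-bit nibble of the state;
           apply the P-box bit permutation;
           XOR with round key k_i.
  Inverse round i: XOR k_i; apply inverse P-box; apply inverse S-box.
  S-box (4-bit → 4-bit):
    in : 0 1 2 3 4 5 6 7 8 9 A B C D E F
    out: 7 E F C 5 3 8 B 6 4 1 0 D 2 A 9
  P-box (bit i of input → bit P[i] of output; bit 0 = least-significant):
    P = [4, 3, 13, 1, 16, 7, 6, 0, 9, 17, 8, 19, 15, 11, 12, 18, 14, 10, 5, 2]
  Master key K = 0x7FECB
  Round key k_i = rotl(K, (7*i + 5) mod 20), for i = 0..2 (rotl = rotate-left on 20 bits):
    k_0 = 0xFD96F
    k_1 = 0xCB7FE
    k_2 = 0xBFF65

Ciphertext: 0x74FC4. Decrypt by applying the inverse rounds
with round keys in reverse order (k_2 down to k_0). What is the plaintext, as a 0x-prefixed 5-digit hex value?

s_0 = ciphertext = 0x74FC4
s_1 = InvRound(s_0, k_2) = 0x9C6E9
s_2 = InvRound(s_1, k_1) = 0xF39FC
s_3 = InvRound(s_2, k_0) = 0xAABEC

0xAABEC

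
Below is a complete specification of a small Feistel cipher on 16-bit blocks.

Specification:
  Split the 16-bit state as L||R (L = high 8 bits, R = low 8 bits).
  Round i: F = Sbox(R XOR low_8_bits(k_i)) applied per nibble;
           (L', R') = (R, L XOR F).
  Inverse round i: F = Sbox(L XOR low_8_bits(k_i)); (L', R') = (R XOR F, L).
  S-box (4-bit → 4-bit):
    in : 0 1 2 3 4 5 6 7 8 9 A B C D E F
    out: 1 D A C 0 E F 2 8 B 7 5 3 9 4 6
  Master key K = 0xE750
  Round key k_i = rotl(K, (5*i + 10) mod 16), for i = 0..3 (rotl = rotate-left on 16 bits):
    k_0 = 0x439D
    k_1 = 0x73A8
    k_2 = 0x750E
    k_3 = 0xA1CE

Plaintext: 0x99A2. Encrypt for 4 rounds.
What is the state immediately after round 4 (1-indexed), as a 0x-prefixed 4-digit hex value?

0x6BBE

s_0 = plaintext = 0x99A2
s_1 = Round(s_0, k_0) = 0xA25F
s_2 = Round(s_1, k_1) = 0x5FC0
s_3 = Round(s_2, k_2) = 0xC06B
s_4 = Round(s_3, k_3) = 0x6BBE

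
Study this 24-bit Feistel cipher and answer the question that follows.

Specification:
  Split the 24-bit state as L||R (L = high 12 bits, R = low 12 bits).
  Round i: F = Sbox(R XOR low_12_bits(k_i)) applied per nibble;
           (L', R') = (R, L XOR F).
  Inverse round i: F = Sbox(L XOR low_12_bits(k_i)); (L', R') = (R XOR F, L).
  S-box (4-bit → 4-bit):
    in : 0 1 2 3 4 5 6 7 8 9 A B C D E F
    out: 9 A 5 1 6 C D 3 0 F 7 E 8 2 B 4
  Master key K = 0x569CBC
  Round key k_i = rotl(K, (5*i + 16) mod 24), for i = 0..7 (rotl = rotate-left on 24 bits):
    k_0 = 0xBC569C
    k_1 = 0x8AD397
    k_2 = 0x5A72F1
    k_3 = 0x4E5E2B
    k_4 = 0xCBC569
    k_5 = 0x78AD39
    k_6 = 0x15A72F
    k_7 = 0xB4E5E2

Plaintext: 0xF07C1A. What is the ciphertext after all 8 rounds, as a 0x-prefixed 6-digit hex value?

0x1B72D1

s_0 = plaintext = 0xF07C1A
s_1 = Round(s_0, k_0) = 0xC1A80A
s_2 = Round(s_1, k_1) = 0x80A2E8
s_3 = Round(s_2, k_2) = 0x2E81A5
s_4 = Round(s_3, k_3) = 0x1A56E3
s_5 = Round(s_4, k_4) = 0x6E30A2
s_6 = Round(s_5, k_5) = 0x0A241D
s_7 = Round(s_6, k_6) = 0x41D1B7
s_8 = Round(s_7, k_7) = 0x1B72D1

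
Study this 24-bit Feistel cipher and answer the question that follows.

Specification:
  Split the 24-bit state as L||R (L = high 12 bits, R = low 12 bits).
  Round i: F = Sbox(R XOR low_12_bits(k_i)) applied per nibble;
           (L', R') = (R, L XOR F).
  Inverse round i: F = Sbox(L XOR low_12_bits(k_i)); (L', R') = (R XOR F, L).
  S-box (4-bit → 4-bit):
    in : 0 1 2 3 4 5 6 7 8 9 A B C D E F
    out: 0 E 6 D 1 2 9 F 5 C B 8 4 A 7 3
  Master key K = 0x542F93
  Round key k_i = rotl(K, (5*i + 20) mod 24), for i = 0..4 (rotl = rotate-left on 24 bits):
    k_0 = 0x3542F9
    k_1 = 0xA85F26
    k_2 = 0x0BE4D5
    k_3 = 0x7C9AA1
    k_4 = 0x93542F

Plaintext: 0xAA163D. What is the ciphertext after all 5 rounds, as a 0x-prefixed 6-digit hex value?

s_0 = plaintext = 0xAA163D
s_1 = Round(s_0, k_0) = 0x63DBE0
s_2 = Round(s_1, k_1) = 0xBE0774
s_3 = Round(s_2, k_2) = 0x77465E
s_4 = Round(s_3, k_3) = 0x65E347
s_5 = Round(s_4, k_4) = 0x3479CB

0x3479CB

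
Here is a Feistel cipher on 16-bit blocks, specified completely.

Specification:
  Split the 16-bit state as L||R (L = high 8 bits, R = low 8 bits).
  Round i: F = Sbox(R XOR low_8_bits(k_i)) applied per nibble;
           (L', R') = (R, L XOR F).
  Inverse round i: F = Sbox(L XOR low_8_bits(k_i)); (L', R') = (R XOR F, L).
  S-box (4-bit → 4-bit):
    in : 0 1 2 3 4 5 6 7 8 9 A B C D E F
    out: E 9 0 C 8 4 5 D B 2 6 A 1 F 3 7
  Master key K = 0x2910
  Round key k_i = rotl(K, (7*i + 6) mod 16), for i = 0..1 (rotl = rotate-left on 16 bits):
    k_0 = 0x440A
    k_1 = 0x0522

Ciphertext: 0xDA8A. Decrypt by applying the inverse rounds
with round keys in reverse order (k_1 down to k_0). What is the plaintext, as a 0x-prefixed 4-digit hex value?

0xA0F1

s_0 = ciphertext = 0xDA8A
s_1 = InvRound(s_0, k_1) = 0xF1DA
s_2 = InvRound(s_1, k_0) = 0xA0F1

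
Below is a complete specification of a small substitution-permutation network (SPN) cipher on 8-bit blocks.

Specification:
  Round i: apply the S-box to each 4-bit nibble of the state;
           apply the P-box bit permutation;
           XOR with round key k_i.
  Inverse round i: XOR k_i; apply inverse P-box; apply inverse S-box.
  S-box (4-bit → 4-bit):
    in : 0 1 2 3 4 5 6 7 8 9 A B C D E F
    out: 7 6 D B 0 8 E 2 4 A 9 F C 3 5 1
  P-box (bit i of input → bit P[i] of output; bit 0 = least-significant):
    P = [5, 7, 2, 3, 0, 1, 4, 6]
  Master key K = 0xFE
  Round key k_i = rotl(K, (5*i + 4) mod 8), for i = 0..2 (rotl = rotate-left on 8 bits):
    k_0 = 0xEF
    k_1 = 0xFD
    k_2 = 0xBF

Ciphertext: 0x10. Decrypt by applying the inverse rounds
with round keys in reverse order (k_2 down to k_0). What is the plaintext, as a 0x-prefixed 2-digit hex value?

0xE7

s_0 = ciphertext = 0x10
s_1 = InvRound(s_0, k_2) = 0xDB
s_2 = InvRound(s_1, k_1) = 0x7E
s_3 = InvRound(s_2, k_0) = 0xE7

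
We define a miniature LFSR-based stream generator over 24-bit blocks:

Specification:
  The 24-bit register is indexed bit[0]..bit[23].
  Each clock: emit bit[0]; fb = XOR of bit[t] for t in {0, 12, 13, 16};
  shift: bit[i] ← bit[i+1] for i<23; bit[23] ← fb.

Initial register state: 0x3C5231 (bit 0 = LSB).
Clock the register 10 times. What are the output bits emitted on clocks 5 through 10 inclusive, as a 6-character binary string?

reg_0 = 0x3C5231
clock 1: out=1, reg = 0x1E2918
clock 2: out=0, reg = 0x8F148C
clock 3: out=0, reg = 0x478A46
clock 4: out=0, reg = 0xA3C523
clock 5: out=1, reg = 0x51E291
clock 6: out=1, reg = 0xA8F148
clock 7: out=0, reg = 0x5478A4
clock 8: out=0, reg = 0x2A3C52
clock 9: out=0, reg = 0x151E29
clock 10: out=1, reg = 0x8A8F14

110001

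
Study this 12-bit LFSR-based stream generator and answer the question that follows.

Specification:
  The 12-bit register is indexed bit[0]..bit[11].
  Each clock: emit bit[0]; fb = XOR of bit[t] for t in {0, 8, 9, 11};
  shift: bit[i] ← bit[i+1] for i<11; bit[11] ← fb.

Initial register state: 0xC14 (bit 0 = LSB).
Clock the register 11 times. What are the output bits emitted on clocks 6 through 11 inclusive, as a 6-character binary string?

000001

reg_0 = 0xC14
clock 1: out=0, reg = 0xE0A
clock 2: out=0, reg = 0x705
clock 3: out=1, reg = 0xB82
clock 4: out=0, reg = 0xDC1
clock 5: out=1, reg = 0xEE0
clock 6: out=0, reg = 0x770
clock 7: out=0, reg = 0x3B8
clock 8: out=0, reg = 0x1DC
clock 9: out=0, reg = 0x8EE
clock 10: out=0, reg = 0xC77
clock 11: out=1, reg = 0x63B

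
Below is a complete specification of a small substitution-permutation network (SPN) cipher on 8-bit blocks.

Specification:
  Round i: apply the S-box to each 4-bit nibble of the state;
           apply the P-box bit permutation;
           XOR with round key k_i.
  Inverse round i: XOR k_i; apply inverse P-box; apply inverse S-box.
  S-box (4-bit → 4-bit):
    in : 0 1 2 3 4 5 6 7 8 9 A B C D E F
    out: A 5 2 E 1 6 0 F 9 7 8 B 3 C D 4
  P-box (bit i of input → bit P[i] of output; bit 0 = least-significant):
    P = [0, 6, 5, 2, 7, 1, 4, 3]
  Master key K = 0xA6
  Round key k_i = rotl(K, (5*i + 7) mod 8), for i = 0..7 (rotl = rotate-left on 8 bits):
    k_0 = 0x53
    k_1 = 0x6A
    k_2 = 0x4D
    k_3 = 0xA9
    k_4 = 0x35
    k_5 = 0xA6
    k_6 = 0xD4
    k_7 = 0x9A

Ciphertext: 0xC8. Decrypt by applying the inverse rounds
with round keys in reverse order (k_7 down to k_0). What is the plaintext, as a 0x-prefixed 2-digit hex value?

s_0 = ciphertext = 0xC8
s_1 = InvRound(s_0, k_7) = 0x52
s_2 = InvRound(s_1, k_6) = 0xCA
s_3 = InvRound(s_2, k_5) = 0xA3
s_4 = InvRound(s_3, k_4) = 0x9A
s_5 = InvRound(s_4, k_3) = 0x51
s_6 = InvRound(s_5, k_2) = 0xDA
s_7 = InvRound(s_6, k_1) = 0x1F
s_8 = InvRound(s_7, k_0) = 0xA0

0xA0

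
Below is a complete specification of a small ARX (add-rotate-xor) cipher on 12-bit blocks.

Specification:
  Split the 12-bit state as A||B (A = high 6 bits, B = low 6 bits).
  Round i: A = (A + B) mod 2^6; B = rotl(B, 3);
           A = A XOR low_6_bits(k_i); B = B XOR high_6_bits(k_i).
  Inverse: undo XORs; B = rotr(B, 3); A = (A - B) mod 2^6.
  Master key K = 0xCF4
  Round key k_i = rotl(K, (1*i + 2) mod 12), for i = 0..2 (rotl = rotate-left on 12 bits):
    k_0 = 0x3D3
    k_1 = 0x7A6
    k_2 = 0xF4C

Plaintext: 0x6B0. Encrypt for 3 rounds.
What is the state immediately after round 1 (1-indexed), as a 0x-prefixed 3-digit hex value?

s_0 = plaintext = 0x6B0
s_1 = Round(s_0, k_0) = 0x649
s_2 = Round(s_1, k_1) = 0x117
s_3 = Round(s_2, k_2) = 0x5C7

0x649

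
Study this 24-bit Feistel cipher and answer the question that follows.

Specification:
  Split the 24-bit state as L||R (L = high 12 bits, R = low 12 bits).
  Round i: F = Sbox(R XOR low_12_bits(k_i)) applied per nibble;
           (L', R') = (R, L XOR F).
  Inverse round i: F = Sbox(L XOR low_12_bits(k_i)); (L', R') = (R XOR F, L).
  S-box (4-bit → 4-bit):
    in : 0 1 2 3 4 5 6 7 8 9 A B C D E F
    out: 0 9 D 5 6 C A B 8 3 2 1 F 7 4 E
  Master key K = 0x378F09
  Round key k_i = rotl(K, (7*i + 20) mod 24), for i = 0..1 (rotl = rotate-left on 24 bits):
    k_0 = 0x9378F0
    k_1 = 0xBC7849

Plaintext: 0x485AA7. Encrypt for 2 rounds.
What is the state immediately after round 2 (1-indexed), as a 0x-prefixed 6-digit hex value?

0x94E3AC

s_0 = plaintext = 0x485AA7
s_1 = Round(s_0, k_0) = 0xAA794E
s_2 = Round(s_1, k_1) = 0x94E3AC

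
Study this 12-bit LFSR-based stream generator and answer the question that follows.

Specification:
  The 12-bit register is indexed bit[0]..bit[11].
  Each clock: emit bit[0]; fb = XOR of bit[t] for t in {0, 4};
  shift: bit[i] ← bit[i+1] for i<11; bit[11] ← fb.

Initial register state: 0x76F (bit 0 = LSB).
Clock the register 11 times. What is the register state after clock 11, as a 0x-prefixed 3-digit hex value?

reg_0 = 0x76F
clock 1: out=1, reg = 0xBB7
clock 2: out=1, reg = 0x5DB
clock 3: out=1, reg = 0x2ED
clock 4: out=1, reg = 0x976
clock 5: out=0, reg = 0xCBB
clock 6: out=1, reg = 0x65D
clock 7: out=1, reg = 0x32E
clock 8: out=0, reg = 0x197
clock 9: out=1, reg = 0x0CB
clock 10: out=1, reg = 0x865
clock 11: out=1, reg = 0xC32

0xC32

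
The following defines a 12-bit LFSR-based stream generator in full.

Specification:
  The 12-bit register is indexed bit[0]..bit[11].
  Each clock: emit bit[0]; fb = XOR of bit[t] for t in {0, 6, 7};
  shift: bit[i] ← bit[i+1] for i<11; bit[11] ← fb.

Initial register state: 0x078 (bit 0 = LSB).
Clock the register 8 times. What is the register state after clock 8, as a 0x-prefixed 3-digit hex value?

0x190

reg_0 = 0x078
clock 1: out=0, reg = 0x83C
clock 2: out=0, reg = 0x41E
clock 3: out=0, reg = 0x20F
clock 4: out=1, reg = 0x907
clock 5: out=1, reg = 0xC83
clock 6: out=1, reg = 0x641
clock 7: out=1, reg = 0x320
clock 8: out=0, reg = 0x190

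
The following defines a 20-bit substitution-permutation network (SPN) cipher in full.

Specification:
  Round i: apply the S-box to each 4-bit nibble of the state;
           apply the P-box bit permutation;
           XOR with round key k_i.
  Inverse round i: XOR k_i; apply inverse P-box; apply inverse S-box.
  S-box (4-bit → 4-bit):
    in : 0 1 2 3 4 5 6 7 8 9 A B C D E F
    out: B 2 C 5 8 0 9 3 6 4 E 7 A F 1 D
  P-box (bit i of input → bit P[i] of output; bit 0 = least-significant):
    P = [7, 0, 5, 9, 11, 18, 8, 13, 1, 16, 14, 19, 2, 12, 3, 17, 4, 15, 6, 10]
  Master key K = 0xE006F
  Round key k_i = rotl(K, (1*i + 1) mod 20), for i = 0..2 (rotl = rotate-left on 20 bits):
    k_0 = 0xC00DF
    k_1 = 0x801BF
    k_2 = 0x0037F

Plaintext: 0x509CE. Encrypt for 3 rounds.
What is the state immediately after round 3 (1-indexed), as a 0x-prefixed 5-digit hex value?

0x08356

s_0 = plaintext = 0x509CE
s_1 = Round(s_0, k_0) = 0xA705B
s_2 = Round(s_1, k_1) = 0x19558
s_3 = Round(s_2, k_2) = 0x08356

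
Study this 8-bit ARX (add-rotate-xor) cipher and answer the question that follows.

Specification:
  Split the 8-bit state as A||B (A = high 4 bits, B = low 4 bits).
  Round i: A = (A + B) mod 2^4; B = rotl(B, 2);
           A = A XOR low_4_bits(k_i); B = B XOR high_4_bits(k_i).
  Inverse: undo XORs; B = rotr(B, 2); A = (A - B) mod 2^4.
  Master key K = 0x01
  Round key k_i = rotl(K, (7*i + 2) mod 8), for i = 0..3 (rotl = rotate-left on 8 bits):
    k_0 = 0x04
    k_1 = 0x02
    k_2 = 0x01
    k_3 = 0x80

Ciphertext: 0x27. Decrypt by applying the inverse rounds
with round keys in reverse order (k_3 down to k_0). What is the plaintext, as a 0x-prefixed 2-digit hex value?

0x7F

s_0 = ciphertext = 0x27
s_1 = InvRound(s_0, k_3) = 0x3F
s_2 = InvRound(s_1, k_2) = 0x3F
s_3 = InvRound(s_2, k_1) = 0x2F
s_4 = InvRound(s_3, k_0) = 0x7F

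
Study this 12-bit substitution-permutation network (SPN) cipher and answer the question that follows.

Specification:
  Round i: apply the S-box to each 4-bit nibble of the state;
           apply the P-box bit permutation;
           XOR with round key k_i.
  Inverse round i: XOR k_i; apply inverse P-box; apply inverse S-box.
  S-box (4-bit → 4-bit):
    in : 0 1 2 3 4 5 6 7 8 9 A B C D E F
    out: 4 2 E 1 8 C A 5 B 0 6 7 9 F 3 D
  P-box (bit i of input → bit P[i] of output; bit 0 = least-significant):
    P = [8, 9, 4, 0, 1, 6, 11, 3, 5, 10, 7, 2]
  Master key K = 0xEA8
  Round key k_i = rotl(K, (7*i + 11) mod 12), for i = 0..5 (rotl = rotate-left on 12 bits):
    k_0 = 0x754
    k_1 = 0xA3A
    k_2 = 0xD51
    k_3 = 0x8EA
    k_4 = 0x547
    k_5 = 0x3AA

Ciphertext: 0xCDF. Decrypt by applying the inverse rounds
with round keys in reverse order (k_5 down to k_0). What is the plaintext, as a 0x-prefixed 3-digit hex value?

s_0 = ciphertext = 0xCDF
s_1 = InvRound(s_0, k_5) = 0x8AD
s_2 = InvRound(s_1, k_4) = 0xBD3
s_3 = InvRound(s_2, k_3) = 0x34D
s_4 = InvRound(s_3, k_2) = 0x65A
s_5 = InvRound(s_4, k_1) = 0xEA9
s_6 = InvRound(s_5, k_0) = 0xF2F

0xF2F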